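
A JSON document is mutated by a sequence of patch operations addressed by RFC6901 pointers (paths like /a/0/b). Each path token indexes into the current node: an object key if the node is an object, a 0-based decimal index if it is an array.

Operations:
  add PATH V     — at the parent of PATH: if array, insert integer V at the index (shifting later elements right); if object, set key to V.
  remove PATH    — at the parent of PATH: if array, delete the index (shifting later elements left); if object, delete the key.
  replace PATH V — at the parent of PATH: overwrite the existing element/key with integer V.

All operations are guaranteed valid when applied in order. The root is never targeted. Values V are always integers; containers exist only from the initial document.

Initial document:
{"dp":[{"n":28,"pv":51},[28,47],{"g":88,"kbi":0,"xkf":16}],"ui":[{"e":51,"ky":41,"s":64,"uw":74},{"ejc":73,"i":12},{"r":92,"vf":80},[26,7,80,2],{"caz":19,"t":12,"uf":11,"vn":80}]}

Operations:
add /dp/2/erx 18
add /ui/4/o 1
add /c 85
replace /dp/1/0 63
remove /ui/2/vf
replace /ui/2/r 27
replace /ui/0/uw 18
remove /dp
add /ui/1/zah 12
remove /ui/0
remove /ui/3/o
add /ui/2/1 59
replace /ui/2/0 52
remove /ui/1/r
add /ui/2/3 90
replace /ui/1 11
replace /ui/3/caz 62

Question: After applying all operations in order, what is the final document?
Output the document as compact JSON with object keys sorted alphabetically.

Answer: {"c":85,"ui":[{"ejc":73,"i":12,"zah":12},11,[52,59,7,90,80,2],{"caz":62,"t":12,"uf":11,"vn":80}]}

Derivation:
After op 1 (add /dp/2/erx 18): {"dp":[{"n":28,"pv":51},[28,47],{"erx":18,"g":88,"kbi":0,"xkf":16}],"ui":[{"e":51,"ky":41,"s":64,"uw":74},{"ejc":73,"i":12},{"r":92,"vf":80},[26,7,80,2],{"caz":19,"t":12,"uf":11,"vn":80}]}
After op 2 (add /ui/4/o 1): {"dp":[{"n":28,"pv":51},[28,47],{"erx":18,"g":88,"kbi":0,"xkf":16}],"ui":[{"e":51,"ky":41,"s":64,"uw":74},{"ejc":73,"i":12},{"r":92,"vf":80},[26,7,80,2],{"caz":19,"o":1,"t":12,"uf":11,"vn":80}]}
After op 3 (add /c 85): {"c":85,"dp":[{"n":28,"pv":51},[28,47],{"erx":18,"g":88,"kbi":0,"xkf":16}],"ui":[{"e":51,"ky":41,"s":64,"uw":74},{"ejc":73,"i":12},{"r":92,"vf":80},[26,7,80,2],{"caz":19,"o":1,"t":12,"uf":11,"vn":80}]}
After op 4 (replace /dp/1/0 63): {"c":85,"dp":[{"n":28,"pv":51},[63,47],{"erx":18,"g":88,"kbi":0,"xkf":16}],"ui":[{"e":51,"ky":41,"s":64,"uw":74},{"ejc":73,"i":12},{"r":92,"vf":80},[26,7,80,2],{"caz":19,"o":1,"t":12,"uf":11,"vn":80}]}
After op 5 (remove /ui/2/vf): {"c":85,"dp":[{"n":28,"pv":51},[63,47],{"erx":18,"g":88,"kbi":0,"xkf":16}],"ui":[{"e":51,"ky":41,"s":64,"uw":74},{"ejc":73,"i":12},{"r":92},[26,7,80,2],{"caz":19,"o":1,"t":12,"uf":11,"vn":80}]}
After op 6 (replace /ui/2/r 27): {"c":85,"dp":[{"n":28,"pv":51},[63,47],{"erx":18,"g":88,"kbi":0,"xkf":16}],"ui":[{"e":51,"ky":41,"s":64,"uw":74},{"ejc":73,"i":12},{"r":27},[26,7,80,2],{"caz":19,"o":1,"t":12,"uf":11,"vn":80}]}
After op 7 (replace /ui/0/uw 18): {"c":85,"dp":[{"n":28,"pv":51},[63,47],{"erx":18,"g":88,"kbi":0,"xkf":16}],"ui":[{"e":51,"ky":41,"s":64,"uw":18},{"ejc":73,"i":12},{"r":27},[26,7,80,2],{"caz":19,"o":1,"t":12,"uf":11,"vn":80}]}
After op 8 (remove /dp): {"c":85,"ui":[{"e":51,"ky":41,"s":64,"uw":18},{"ejc":73,"i":12},{"r":27},[26,7,80,2],{"caz":19,"o":1,"t":12,"uf":11,"vn":80}]}
After op 9 (add /ui/1/zah 12): {"c":85,"ui":[{"e":51,"ky":41,"s":64,"uw":18},{"ejc":73,"i":12,"zah":12},{"r":27},[26,7,80,2],{"caz":19,"o":1,"t":12,"uf":11,"vn":80}]}
After op 10 (remove /ui/0): {"c":85,"ui":[{"ejc":73,"i":12,"zah":12},{"r":27},[26,7,80,2],{"caz":19,"o":1,"t":12,"uf":11,"vn":80}]}
After op 11 (remove /ui/3/o): {"c":85,"ui":[{"ejc":73,"i":12,"zah":12},{"r":27},[26,7,80,2],{"caz":19,"t":12,"uf":11,"vn":80}]}
After op 12 (add /ui/2/1 59): {"c":85,"ui":[{"ejc":73,"i":12,"zah":12},{"r":27},[26,59,7,80,2],{"caz":19,"t":12,"uf":11,"vn":80}]}
After op 13 (replace /ui/2/0 52): {"c":85,"ui":[{"ejc":73,"i":12,"zah":12},{"r":27},[52,59,7,80,2],{"caz":19,"t":12,"uf":11,"vn":80}]}
After op 14 (remove /ui/1/r): {"c":85,"ui":[{"ejc":73,"i":12,"zah":12},{},[52,59,7,80,2],{"caz":19,"t":12,"uf":11,"vn":80}]}
After op 15 (add /ui/2/3 90): {"c":85,"ui":[{"ejc":73,"i":12,"zah":12},{},[52,59,7,90,80,2],{"caz":19,"t":12,"uf":11,"vn":80}]}
After op 16 (replace /ui/1 11): {"c":85,"ui":[{"ejc":73,"i":12,"zah":12},11,[52,59,7,90,80,2],{"caz":19,"t":12,"uf":11,"vn":80}]}
After op 17 (replace /ui/3/caz 62): {"c":85,"ui":[{"ejc":73,"i":12,"zah":12},11,[52,59,7,90,80,2],{"caz":62,"t":12,"uf":11,"vn":80}]}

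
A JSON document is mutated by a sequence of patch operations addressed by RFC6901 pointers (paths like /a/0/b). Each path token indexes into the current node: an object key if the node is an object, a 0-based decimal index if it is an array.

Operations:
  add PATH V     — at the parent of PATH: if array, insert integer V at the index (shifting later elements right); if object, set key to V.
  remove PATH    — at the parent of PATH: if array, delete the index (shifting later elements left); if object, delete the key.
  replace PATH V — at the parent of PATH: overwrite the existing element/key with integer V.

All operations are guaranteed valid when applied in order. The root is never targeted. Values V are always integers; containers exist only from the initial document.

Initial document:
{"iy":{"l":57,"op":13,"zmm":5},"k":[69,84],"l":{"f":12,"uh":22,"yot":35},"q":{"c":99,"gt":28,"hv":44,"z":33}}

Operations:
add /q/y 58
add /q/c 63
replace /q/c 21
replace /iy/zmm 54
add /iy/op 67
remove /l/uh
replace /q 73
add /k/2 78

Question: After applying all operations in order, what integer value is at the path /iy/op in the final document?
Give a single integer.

After op 1 (add /q/y 58): {"iy":{"l":57,"op":13,"zmm":5},"k":[69,84],"l":{"f":12,"uh":22,"yot":35},"q":{"c":99,"gt":28,"hv":44,"y":58,"z":33}}
After op 2 (add /q/c 63): {"iy":{"l":57,"op":13,"zmm":5},"k":[69,84],"l":{"f":12,"uh":22,"yot":35},"q":{"c":63,"gt":28,"hv":44,"y":58,"z":33}}
After op 3 (replace /q/c 21): {"iy":{"l":57,"op":13,"zmm":5},"k":[69,84],"l":{"f":12,"uh":22,"yot":35},"q":{"c":21,"gt":28,"hv":44,"y":58,"z":33}}
After op 4 (replace /iy/zmm 54): {"iy":{"l":57,"op":13,"zmm":54},"k":[69,84],"l":{"f":12,"uh":22,"yot":35},"q":{"c":21,"gt":28,"hv":44,"y":58,"z":33}}
After op 5 (add /iy/op 67): {"iy":{"l":57,"op":67,"zmm":54},"k":[69,84],"l":{"f":12,"uh":22,"yot":35},"q":{"c":21,"gt":28,"hv":44,"y":58,"z":33}}
After op 6 (remove /l/uh): {"iy":{"l":57,"op":67,"zmm":54},"k":[69,84],"l":{"f":12,"yot":35},"q":{"c":21,"gt":28,"hv":44,"y":58,"z":33}}
After op 7 (replace /q 73): {"iy":{"l":57,"op":67,"zmm":54},"k":[69,84],"l":{"f":12,"yot":35},"q":73}
After op 8 (add /k/2 78): {"iy":{"l":57,"op":67,"zmm":54},"k":[69,84,78],"l":{"f":12,"yot":35},"q":73}
Value at /iy/op: 67

Answer: 67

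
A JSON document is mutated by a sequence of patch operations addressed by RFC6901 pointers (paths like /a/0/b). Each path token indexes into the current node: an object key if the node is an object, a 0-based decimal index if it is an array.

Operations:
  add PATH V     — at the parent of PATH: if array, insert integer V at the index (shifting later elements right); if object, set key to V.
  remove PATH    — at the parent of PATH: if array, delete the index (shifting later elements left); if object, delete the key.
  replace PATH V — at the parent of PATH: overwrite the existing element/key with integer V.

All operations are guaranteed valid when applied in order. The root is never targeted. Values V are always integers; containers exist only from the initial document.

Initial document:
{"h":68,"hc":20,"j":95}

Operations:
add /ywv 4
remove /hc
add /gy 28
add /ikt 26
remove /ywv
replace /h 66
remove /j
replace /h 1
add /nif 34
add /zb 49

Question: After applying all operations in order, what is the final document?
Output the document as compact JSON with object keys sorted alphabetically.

Answer: {"gy":28,"h":1,"ikt":26,"nif":34,"zb":49}

Derivation:
After op 1 (add /ywv 4): {"h":68,"hc":20,"j":95,"ywv":4}
After op 2 (remove /hc): {"h":68,"j":95,"ywv":4}
After op 3 (add /gy 28): {"gy":28,"h":68,"j":95,"ywv":4}
After op 4 (add /ikt 26): {"gy":28,"h":68,"ikt":26,"j":95,"ywv":4}
After op 5 (remove /ywv): {"gy":28,"h":68,"ikt":26,"j":95}
After op 6 (replace /h 66): {"gy":28,"h":66,"ikt":26,"j":95}
After op 7 (remove /j): {"gy":28,"h":66,"ikt":26}
After op 8 (replace /h 1): {"gy":28,"h":1,"ikt":26}
After op 9 (add /nif 34): {"gy":28,"h":1,"ikt":26,"nif":34}
After op 10 (add /zb 49): {"gy":28,"h":1,"ikt":26,"nif":34,"zb":49}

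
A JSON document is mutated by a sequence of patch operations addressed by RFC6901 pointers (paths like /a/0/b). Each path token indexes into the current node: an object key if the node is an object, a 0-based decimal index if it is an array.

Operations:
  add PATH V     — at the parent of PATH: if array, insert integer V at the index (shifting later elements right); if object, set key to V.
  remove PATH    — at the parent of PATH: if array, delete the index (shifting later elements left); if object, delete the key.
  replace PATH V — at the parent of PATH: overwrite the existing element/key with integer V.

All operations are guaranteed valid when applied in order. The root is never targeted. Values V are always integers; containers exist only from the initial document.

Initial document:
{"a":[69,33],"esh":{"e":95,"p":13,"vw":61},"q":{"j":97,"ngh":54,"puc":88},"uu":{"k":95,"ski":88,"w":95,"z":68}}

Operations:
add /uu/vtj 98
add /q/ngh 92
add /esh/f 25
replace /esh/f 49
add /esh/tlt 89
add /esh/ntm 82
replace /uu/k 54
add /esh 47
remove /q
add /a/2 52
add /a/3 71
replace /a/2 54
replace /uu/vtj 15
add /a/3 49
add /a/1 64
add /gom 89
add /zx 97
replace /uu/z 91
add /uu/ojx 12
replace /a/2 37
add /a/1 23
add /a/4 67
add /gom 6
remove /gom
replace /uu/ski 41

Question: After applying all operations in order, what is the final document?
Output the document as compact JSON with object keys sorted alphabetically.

After op 1 (add /uu/vtj 98): {"a":[69,33],"esh":{"e":95,"p":13,"vw":61},"q":{"j":97,"ngh":54,"puc":88},"uu":{"k":95,"ski":88,"vtj":98,"w":95,"z":68}}
After op 2 (add /q/ngh 92): {"a":[69,33],"esh":{"e":95,"p":13,"vw":61},"q":{"j":97,"ngh":92,"puc":88},"uu":{"k":95,"ski":88,"vtj":98,"w":95,"z":68}}
After op 3 (add /esh/f 25): {"a":[69,33],"esh":{"e":95,"f":25,"p":13,"vw":61},"q":{"j":97,"ngh":92,"puc":88},"uu":{"k":95,"ski":88,"vtj":98,"w":95,"z":68}}
After op 4 (replace /esh/f 49): {"a":[69,33],"esh":{"e":95,"f":49,"p":13,"vw":61},"q":{"j":97,"ngh":92,"puc":88},"uu":{"k":95,"ski":88,"vtj":98,"w":95,"z":68}}
After op 5 (add /esh/tlt 89): {"a":[69,33],"esh":{"e":95,"f":49,"p":13,"tlt":89,"vw":61},"q":{"j":97,"ngh":92,"puc":88},"uu":{"k":95,"ski":88,"vtj":98,"w":95,"z":68}}
After op 6 (add /esh/ntm 82): {"a":[69,33],"esh":{"e":95,"f":49,"ntm":82,"p":13,"tlt":89,"vw":61},"q":{"j":97,"ngh":92,"puc":88},"uu":{"k":95,"ski":88,"vtj":98,"w":95,"z":68}}
After op 7 (replace /uu/k 54): {"a":[69,33],"esh":{"e":95,"f":49,"ntm":82,"p":13,"tlt":89,"vw":61},"q":{"j":97,"ngh":92,"puc":88},"uu":{"k":54,"ski":88,"vtj":98,"w":95,"z":68}}
After op 8 (add /esh 47): {"a":[69,33],"esh":47,"q":{"j":97,"ngh":92,"puc":88},"uu":{"k":54,"ski":88,"vtj":98,"w":95,"z":68}}
After op 9 (remove /q): {"a":[69,33],"esh":47,"uu":{"k":54,"ski":88,"vtj":98,"w":95,"z":68}}
After op 10 (add /a/2 52): {"a":[69,33,52],"esh":47,"uu":{"k":54,"ski":88,"vtj":98,"w":95,"z":68}}
After op 11 (add /a/3 71): {"a":[69,33,52,71],"esh":47,"uu":{"k":54,"ski":88,"vtj":98,"w":95,"z":68}}
After op 12 (replace /a/2 54): {"a":[69,33,54,71],"esh":47,"uu":{"k":54,"ski":88,"vtj":98,"w":95,"z":68}}
After op 13 (replace /uu/vtj 15): {"a":[69,33,54,71],"esh":47,"uu":{"k":54,"ski":88,"vtj":15,"w":95,"z":68}}
After op 14 (add /a/3 49): {"a":[69,33,54,49,71],"esh":47,"uu":{"k":54,"ski":88,"vtj":15,"w":95,"z":68}}
After op 15 (add /a/1 64): {"a":[69,64,33,54,49,71],"esh":47,"uu":{"k":54,"ski":88,"vtj":15,"w":95,"z":68}}
After op 16 (add /gom 89): {"a":[69,64,33,54,49,71],"esh":47,"gom":89,"uu":{"k":54,"ski":88,"vtj":15,"w":95,"z":68}}
After op 17 (add /zx 97): {"a":[69,64,33,54,49,71],"esh":47,"gom":89,"uu":{"k":54,"ski":88,"vtj":15,"w":95,"z":68},"zx":97}
After op 18 (replace /uu/z 91): {"a":[69,64,33,54,49,71],"esh":47,"gom":89,"uu":{"k":54,"ski":88,"vtj":15,"w":95,"z":91},"zx":97}
After op 19 (add /uu/ojx 12): {"a":[69,64,33,54,49,71],"esh":47,"gom":89,"uu":{"k":54,"ojx":12,"ski":88,"vtj":15,"w":95,"z":91},"zx":97}
After op 20 (replace /a/2 37): {"a":[69,64,37,54,49,71],"esh":47,"gom":89,"uu":{"k":54,"ojx":12,"ski":88,"vtj":15,"w":95,"z":91},"zx":97}
After op 21 (add /a/1 23): {"a":[69,23,64,37,54,49,71],"esh":47,"gom":89,"uu":{"k":54,"ojx":12,"ski":88,"vtj":15,"w":95,"z":91},"zx":97}
After op 22 (add /a/4 67): {"a":[69,23,64,37,67,54,49,71],"esh":47,"gom":89,"uu":{"k":54,"ojx":12,"ski":88,"vtj":15,"w":95,"z":91},"zx":97}
After op 23 (add /gom 6): {"a":[69,23,64,37,67,54,49,71],"esh":47,"gom":6,"uu":{"k":54,"ojx":12,"ski":88,"vtj":15,"w":95,"z":91},"zx":97}
After op 24 (remove /gom): {"a":[69,23,64,37,67,54,49,71],"esh":47,"uu":{"k":54,"ojx":12,"ski":88,"vtj":15,"w":95,"z":91},"zx":97}
After op 25 (replace /uu/ski 41): {"a":[69,23,64,37,67,54,49,71],"esh":47,"uu":{"k":54,"ojx":12,"ski":41,"vtj":15,"w":95,"z":91},"zx":97}

Answer: {"a":[69,23,64,37,67,54,49,71],"esh":47,"uu":{"k":54,"ojx":12,"ski":41,"vtj":15,"w":95,"z":91},"zx":97}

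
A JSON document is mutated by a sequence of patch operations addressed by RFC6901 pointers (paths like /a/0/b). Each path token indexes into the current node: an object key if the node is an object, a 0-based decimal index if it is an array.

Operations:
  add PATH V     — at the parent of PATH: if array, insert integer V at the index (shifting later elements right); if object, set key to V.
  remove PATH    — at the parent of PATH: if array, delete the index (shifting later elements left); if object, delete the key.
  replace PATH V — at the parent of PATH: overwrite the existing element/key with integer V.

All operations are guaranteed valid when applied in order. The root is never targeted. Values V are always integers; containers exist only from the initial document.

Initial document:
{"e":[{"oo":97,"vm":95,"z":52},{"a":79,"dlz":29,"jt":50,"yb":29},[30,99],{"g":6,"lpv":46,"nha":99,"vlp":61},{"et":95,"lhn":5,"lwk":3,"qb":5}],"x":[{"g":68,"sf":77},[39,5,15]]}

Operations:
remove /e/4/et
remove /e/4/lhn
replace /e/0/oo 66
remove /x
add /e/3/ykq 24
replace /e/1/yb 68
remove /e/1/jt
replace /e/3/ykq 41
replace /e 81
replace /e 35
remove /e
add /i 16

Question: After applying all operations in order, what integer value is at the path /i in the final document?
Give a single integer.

Answer: 16

Derivation:
After op 1 (remove /e/4/et): {"e":[{"oo":97,"vm":95,"z":52},{"a":79,"dlz":29,"jt":50,"yb":29},[30,99],{"g":6,"lpv":46,"nha":99,"vlp":61},{"lhn":5,"lwk":3,"qb":5}],"x":[{"g":68,"sf":77},[39,5,15]]}
After op 2 (remove /e/4/lhn): {"e":[{"oo":97,"vm":95,"z":52},{"a":79,"dlz":29,"jt":50,"yb":29},[30,99],{"g":6,"lpv":46,"nha":99,"vlp":61},{"lwk":3,"qb":5}],"x":[{"g":68,"sf":77},[39,5,15]]}
After op 3 (replace /e/0/oo 66): {"e":[{"oo":66,"vm":95,"z":52},{"a":79,"dlz":29,"jt":50,"yb":29},[30,99],{"g":6,"lpv":46,"nha":99,"vlp":61},{"lwk":3,"qb":5}],"x":[{"g":68,"sf":77},[39,5,15]]}
After op 4 (remove /x): {"e":[{"oo":66,"vm":95,"z":52},{"a":79,"dlz":29,"jt":50,"yb":29},[30,99],{"g":6,"lpv":46,"nha":99,"vlp":61},{"lwk":3,"qb":5}]}
After op 5 (add /e/3/ykq 24): {"e":[{"oo":66,"vm":95,"z":52},{"a":79,"dlz":29,"jt":50,"yb":29},[30,99],{"g":6,"lpv":46,"nha":99,"vlp":61,"ykq":24},{"lwk":3,"qb":5}]}
After op 6 (replace /e/1/yb 68): {"e":[{"oo":66,"vm":95,"z":52},{"a":79,"dlz":29,"jt":50,"yb":68},[30,99],{"g":6,"lpv":46,"nha":99,"vlp":61,"ykq":24},{"lwk":3,"qb":5}]}
After op 7 (remove /e/1/jt): {"e":[{"oo":66,"vm":95,"z":52},{"a":79,"dlz":29,"yb":68},[30,99],{"g":6,"lpv":46,"nha":99,"vlp":61,"ykq":24},{"lwk":3,"qb":5}]}
After op 8 (replace /e/3/ykq 41): {"e":[{"oo":66,"vm":95,"z":52},{"a":79,"dlz":29,"yb":68},[30,99],{"g":6,"lpv":46,"nha":99,"vlp":61,"ykq":41},{"lwk":3,"qb":5}]}
After op 9 (replace /e 81): {"e":81}
After op 10 (replace /e 35): {"e":35}
After op 11 (remove /e): {}
After op 12 (add /i 16): {"i":16}
Value at /i: 16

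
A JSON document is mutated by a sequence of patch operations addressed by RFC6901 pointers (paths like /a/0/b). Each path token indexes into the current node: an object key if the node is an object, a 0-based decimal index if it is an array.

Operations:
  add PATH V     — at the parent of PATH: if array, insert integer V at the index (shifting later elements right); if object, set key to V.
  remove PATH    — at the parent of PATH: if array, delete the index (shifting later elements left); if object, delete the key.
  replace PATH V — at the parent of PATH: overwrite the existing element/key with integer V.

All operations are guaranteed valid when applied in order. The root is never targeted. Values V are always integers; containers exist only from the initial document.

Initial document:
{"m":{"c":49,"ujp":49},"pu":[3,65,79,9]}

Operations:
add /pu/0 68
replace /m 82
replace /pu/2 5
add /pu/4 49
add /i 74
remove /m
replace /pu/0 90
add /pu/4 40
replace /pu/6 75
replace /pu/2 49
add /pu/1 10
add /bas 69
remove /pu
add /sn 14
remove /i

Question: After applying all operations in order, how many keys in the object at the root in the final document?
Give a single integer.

Answer: 2

Derivation:
After op 1 (add /pu/0 68): {"m":{"c":49,"ujp":49},"pu":[68,3,65,79,9]}
After op 2 (replace /m 82): {"m":82,"pu":[68,3,65,79,9]}
After op 3 (replace /pu/2 5): {"m":82,"pu":[68,3,5,79,9]}
After op 4 (add /pu/4 49): {"m":82,"pu":[68,3,5,79,49,9]}
After op 5 (add /i 74): {"i":74,"m":82,"pu":[68,3,5,79,49,9]}
After op 6 (remove /m): {"i":74,"pu":[68,3,5,79,49,9]}
After op 7 (replace /pu/0 90): {"i":74,"pu":[90,3,5,79,49,9]}
After op 8 (add /pu/4 40): {"i":74,"pu":[90,3,5,79,40,49,9]}
After op 9 (replace /pu/6 75): {"i":74,"pu":[90,3,5,79,40,49,75]}
After op 10 (replace /pu/2 49): {"i":74,"pu":[90,3,49,79,40,49,75]}
After op 11 (add /pu/1 10): {"i":74,"pu":[90,10,3,49,79,40,49,75]}
After op 12 (add /bas 69): {"bas":69,"i":74,"pu":[90,10,3,49,79,40,49,75]}
After op 13 (remove /pu): {"bas":69,"i":74}
After op 14 (add /sn 14): {"bas":69,"i":74,"sn":14}
After op 15 (remove /i): {"bas":69,"sn":14}
Size at the root: 2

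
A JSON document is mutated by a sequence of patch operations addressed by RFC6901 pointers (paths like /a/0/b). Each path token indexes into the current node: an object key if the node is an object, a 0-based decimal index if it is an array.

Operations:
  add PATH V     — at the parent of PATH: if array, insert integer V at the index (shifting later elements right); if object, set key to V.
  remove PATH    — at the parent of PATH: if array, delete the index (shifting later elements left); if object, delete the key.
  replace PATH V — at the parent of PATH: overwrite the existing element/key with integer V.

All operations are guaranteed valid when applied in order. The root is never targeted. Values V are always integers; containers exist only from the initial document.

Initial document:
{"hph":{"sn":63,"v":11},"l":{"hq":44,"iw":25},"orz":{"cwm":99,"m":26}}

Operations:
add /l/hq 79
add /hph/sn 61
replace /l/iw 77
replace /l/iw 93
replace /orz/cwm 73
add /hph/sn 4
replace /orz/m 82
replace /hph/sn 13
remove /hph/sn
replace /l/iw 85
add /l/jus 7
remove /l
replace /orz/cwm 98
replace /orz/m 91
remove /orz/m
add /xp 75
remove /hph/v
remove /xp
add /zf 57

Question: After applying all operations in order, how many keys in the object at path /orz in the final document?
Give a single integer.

Answer: 1

Derivation:
After op 1 (add /l/hq 79): {"hph":{"sn":63,"v":11},"l":{"hq":79,"iw":25},"orz":{"cwm":99,"m":26}}
After op 2 (add /hph/sn 61): {"hph":{"sn":61,"v":11},"l":{"hq":79,"iw":25},"orz":{"cwm":99,"m":26}}
After op 3 (replace /l/iw 77): {"hph":{"sn":61,"v":11},"l":{"hq":79,"iw":77},"orz":{"cwm":99,"m":26}}
After op 4 (replace /l/iw 93): {"hph":{"sn":61,"v":11},"l":{"hq":79,"iw":93},"orz":{"cwm":99,"m":26}}
After op 5 (replace /orz/cwm 73): {"hph":{"sn":61,"v":11},"l":{"hq":79,"iw":93},"orz":{"cwm":73,"m":26}}
After op 6 (add /hph/sn 4): {"hph":{"sn":4,"v":11},"l":{"hq":79,"iw":93},"orz":{"cwm":73,"m":26}}
After op 7 (replace /orz/m 82): {"hph":{"sn":4,"v":11},"l":{"hq":79,"iw":93},"orz":{"cwm":73,"m":82}}
After op 8 (replace /hph/sn 13): {"hph":{"sn":13,"v":11},"l":{"hq":79,"iw":93},"orz":{"cwm":73,"m":82}}
After op 9 (remove /hph/sn): {"hph":{"v":11},"l":{"hq":79,"iw":93},"orz":{"cwm":73,"m":82}}
After op 10 (replace /l/iw 85): {"hph":{"v":11},"l":{"hq":79,"iw":85},"orz":{"cwm":73,"m":82}}
After op 11 (add /l/jus 7): {"hph":{"v":11},"l":{"hq":79,"iw":85,"jus":7},"orz":{"cwm":73,"m":82}}
After op 12 (remove /l): {"hph":{"v":11},"orz":{"cwm":73,"m":82}}
After op 13 (replace /orz/cwm 98): {"hph":{"v":11},"orz":{"cwm":98,"m":82}}
After op 14 (replace /orz/m 91): {"hph":{"v":11},"orz":{"cwm":98,"m":91}}
After op 15 (remove /orz/m): {"hph":{"v":11},"orz":{"cwm":98}}
After op 16 (add /xp 75): {"hph":{"v":11},"orz":{"cwm":98},"xp":75}
After op 17 (remove /hph/v): {"hph":{},"orz":{"cwm":98},"xp":75}
After op 18 (remove /xp): {"hph":{},"orz":{"cwm":98}}
After op 19 (add /zf 57): {"hph":{},"orz":{"cwm":98},"zf":57}
Size at path /orz: 1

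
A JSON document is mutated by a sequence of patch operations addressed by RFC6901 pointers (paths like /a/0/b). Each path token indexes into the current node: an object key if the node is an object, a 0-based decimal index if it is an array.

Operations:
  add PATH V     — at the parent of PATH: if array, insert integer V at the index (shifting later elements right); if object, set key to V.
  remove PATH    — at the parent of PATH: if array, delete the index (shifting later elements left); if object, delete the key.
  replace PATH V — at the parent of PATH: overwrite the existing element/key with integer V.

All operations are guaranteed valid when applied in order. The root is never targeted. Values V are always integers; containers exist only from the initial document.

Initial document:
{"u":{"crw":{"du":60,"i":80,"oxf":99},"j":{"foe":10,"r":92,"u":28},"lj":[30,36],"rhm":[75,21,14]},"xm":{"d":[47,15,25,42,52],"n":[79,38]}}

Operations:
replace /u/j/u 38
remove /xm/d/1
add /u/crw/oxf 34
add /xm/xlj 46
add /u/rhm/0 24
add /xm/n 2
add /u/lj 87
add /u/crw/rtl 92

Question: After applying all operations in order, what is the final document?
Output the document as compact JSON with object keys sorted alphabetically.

Answer: {"u":{"crw":{"du":60,"i":80,"oxf":34,"rtl":92},"j":{"foe":10,"r":92,"u":38},"lj":87,"rhm":[24,75,21,14]},"xm":{"d":[47,25,42,52],"n":2,"xlj":46}}

Derivation:
After op 1 (replace /u/j/u 38): {"u":{"crw":{"du":60,"i":80,"oxf":99},"j":{"foe":10,"r":92,"u":38},"lj":[30,36],"rhm":[75,21,14]},"xm":{"d":[47,15,25,42,52],"n":[79,38]}}
After op 2 (remove /xm/d/1): {"u":{"crw":{"du":60,"i":80,"oxf":99},"j":{"foe":10,"r":92,"u":38},"lj":[30,36],"rhm":[75,21,14]},"xm":{"d":[47,25,42,52],"n":[79,38]}}
After op 3 (add /u/crw/oxf 34): {"u":{"crw":{"du":60,"i":80,"oxf":34},"j":{"foe":10,"r":92,"u":38},"lj":[30,36],"rhm":[75,21,14]},"xm":{"d":[47,25,42,52],"n":[79,38]}}
After op 4 (add /xm/xlj 46): {"u":{"crw":{"du":60,"i":80,"oxf":34},"j":{"foe":10,"r":92,"u":38},"lj":[30,36],"rhm":[75,21,14]},"xm":{"d":[47,25,42,52],"n":[79,38],"xlj":46}}
After op 5 (add /u/rhm/0 24): {"u":{"crw":{"du":60,"i":80,"oxf":34},"j":{"foe":10,"r":92,"u":38},"lj":[30,36],"rhm":[24,75,21,14]},"xm":{"d":[47,25,42,52],"n":[79,38],"xlj":46}}
After op 6 (add /xm/n 2): {"u":{"crw":{"du":60,"i":80,"oxf":34},"j":{"foe":10,"r":92,"u":38},"lj":[30,36],"rhm":[24,75,21,14]},"xm":{"d":[47,25,42,52],"n":2,"xlj":46}}
After op 7 (add /u/lj 87): {"u":{"crw":{"du":60,"i":80,"oxf":34},"j":{"foe":10,"r":92,"u":38},"lj":87,"rhm":[24,75,21,14]},"xm":{"d":[47,25,42,52],"n":2,"xlj":46}}
After op 8 (add /u/crw/rtl 92): {"u":{"crw":{"du":60,"i":80,"oxf":34,"rtl":92},"j":{"foe":10,"r":92,"u":38},"lj":87,"rhm":[24,75,21,14]},"xm":{"d":[47,25,42,52],"n":2,"xlj":46}}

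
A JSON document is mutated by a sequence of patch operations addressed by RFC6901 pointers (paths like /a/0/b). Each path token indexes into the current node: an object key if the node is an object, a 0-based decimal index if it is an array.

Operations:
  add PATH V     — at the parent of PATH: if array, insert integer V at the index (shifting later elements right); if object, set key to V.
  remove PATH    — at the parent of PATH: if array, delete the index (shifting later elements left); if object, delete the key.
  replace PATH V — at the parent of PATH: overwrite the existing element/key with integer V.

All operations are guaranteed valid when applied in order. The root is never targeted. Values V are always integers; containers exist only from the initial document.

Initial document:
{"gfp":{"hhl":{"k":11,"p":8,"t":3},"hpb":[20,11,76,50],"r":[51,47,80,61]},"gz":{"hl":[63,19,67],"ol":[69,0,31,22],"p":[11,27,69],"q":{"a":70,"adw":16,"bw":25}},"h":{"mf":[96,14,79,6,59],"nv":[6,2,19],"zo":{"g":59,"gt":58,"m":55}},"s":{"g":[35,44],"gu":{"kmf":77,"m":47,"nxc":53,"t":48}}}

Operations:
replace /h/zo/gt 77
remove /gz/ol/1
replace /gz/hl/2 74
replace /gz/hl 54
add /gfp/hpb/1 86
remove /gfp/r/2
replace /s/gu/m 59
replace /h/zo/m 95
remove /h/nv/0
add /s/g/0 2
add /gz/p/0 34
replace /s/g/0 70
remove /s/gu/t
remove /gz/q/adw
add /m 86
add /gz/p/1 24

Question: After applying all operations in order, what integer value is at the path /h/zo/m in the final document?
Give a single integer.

After op 1 (replace /h/zo/gt 77): {"gfp":{"hhl":{"k":11,"p":8,"t":3},"hpb":[20,11,76,50],"r":[51,47,80,61]},"gz":{"hl":[63,19,67],"ol":[69,0,31,22],"p":[11,27,69],"q":{"a":70,"adw":16,"bw":25}},"h":{"mf":[96,14,79,6,59],"nv":[6,2,19],"zo":{"g":59,"gt":77,"m":55}},"s":{"g":[35,44],"gu":{"kmf":77,"m":47,"nxc":53,"t":48}}}
After op 2 (remove /gz/ol/1): {"gfp":{"hhl":{"k":11,"p":8,"t":3},"hpb":[20,11,76,50],"r":[51,47,80,61]},"gz":{"hl":[63,19,67],"ol":[69,31,22],"p":[11,27,69],"q":{"a":70,"adw":16,"bw":25}},"h":{"mf":[96,14,79,6,59],"nv":[6,2,19],"zo":{"g":59,"gt":77,"m":55}},"s":{"g":[35,44],"gu":{"kmf":77,"m":47,"nxc":53,"t":48}}}
After op 3 (replace /gz/hl/2 74): {"gfp":{"hhl":{"k":11,"p":8,"t":3},"hpb":[20,11,76,50],"r":[51,47,80,61]},"gz":{"hl":[63,19,74],"ol":[69,31,22],"p":[11,27,69],"q":{"a":70,"adw":16,"bw":25}},"h":{"mf":[96,14,79,6,59],"nv":[6,2,19],"zo":{"g":59,"gt":77,"m":55}},"s":{"g":[35,44],"gu":{"kmf":77,"m":47,"nxc":53,"t":48}}}
After op 4 (replace /gz/hl 54): {"gfp":{"hhl":{"k":11,"p":8,"t":3},"hpb":[20,11,76,50],"r":[51,47,80,61]},"gz":{"hl":54,"ol":[69,31,22],"p":[11,27,69],"q":{"a":70,"adw":16,"bw":25}},"h":{"mf":[96,14,79,6,59],"nv":[6,2,19],"zo":{"g":59,"gt":77,"m":55}},"s":{"g":[35,44],"gu":{"kmf":77,"m":47,"nxc":53,"t":48}}}
After op 5 (add /gfp/hpb/1 86): {"gfp":{"hhl":{"k":11,"p":8,"t":3},"hpb":[20,86,11,76,50],"r":[51,47,80,61]},"gz":{"hl":54,"ol":[69,31,22],"p":[11,27,69],"q":{"a":70,"adw":16,"bw":25}},"h":{"mf":[96,14,79,6,59],"nv":[6,2,19],"zo":{"g":59,"gt":77,"m":55}},"s":{"g":[35,44],"gu":{"kmf":77,"m":47,"nxc":53,"t":48}}}
After op 6 (remove /gfp/r/2): {"gfp":{"hhl":{"k":11,"p":8,"t":3},"hpb":[20,86,11,76,50],"r":[51,47,61]},"gz":{"hl":54,"ol":[69,31,22],"p":[11,27,69],"q":{"a":70,"adw":16,"bw":25}},"h":{"mf":[96,14,79,6,59],"nv":[6,2,19],"zo":{"g":59,"gt":77,"m":55}},"s":{"g":[35,44],"gu":{"kmf":77,"m":47,"nxc":53,"t":48}}}
After op 7 (replace /s/gu/m 59): {"gfp":{"hhl":{"k":11,"p":8,"t":3},"hpb":[20,86,11,76,50],"r":[51,47,61]},"gz":{"hl":54,"ol":[69,31,22],"p":[11,27,69],"q":{"a":70,"adw":16,"bw":25}},"h":{"mf":[96,14,79,6,59],"nv":[6,2,19],"zo":{"g":59,"gt":77,"m":55}},"s":{"g":[35,44],"gu":{"kmf":77,"m":59,"nxc":53,"t":48}}}
After op 8 (replace /h/zo/m 95): {"gfp":{"hhl":{"k":11,"p":8,"t":3},"hpb":[20,86,11,76,50],"r":[51,47,61]},"gz":{"hl":54,"ol":[69,31,22],"p":[11,27,69],"q":{"a":70,"adw":16,"bw":25}},"h":{"mf":[96,14,79,6,59],"nv":[6,2,19],"zo":{"g":59,"gt":77,"m":95}},"s":{"g":[35,44],"gu":{"kmf":77,"m":59,"nxc":53,"t":48}}}
After op 9 (remove /h/nv/0): {"gfp":{"hhl":{"k":11,"p":8,"t":3},"hpb":[20,86,11,76,50],"r":[51,47,61]},"gz":{"hl":54,"ol":[69,31,22],"p":[11,27,69],"q":{"a":70,"adw":16,"bw":25}},"h":{"mf":[96,14,79,6,59],"nv":[2,19],"zo":{"g":59,"gt":77,"m":95}},"s":{"g":[35,44],"gu":{"kmf":77,"m":59,"nxc":53,"t":48}}}
After op 10 (add /s/g/0 2): {"gfp":{"hhl":{"k":11,"p":8,"t":3},"hpb":[20,86,11,76,50],"r":[51,47,61]},"gz":{"hl":54,"ol":[69,31,22],"p":[11,27,69],"q":{"a":70,"adw":16,"bw":25}},"h":{"mf":[96,14,79,6,59],"nv":[2,19],"zo":{"g":59,"gt":77,"m":95}},"s":{"g":[2,35,44],"gu":{"kmf":77,"m":59,"nxc":53,"t":48}}}
After op 11 (add /gz/p/0 34): {"gfp":{"hhl":{"k":11,"p":8,"t":3},"hpb":[20,86,11,76,50],"r":[51,47,61]},"gz":{"hl":54,"ol":[69,31,22],"p":[34,11,27,69],"q":{"a":70,"adw":16,"bw":25}},"h":{"mf":[96,14,79,6,59],"nv":[2,19],"zo":{"g":59,"gt":77,"m":95}},"s":{"g":[2,35,44],"gu":{"kmf":77,"m":59,"nxc":53,"t":48}}}
After op 12 (replace /s/g/0 70): {"gfp":{"hhl":{"k":11,"p":8,"t":3},"hpb":[20,86,11,76,50],"r":[51,47,61]},"gz":{"hl":54,"ol":[69,31,22],"p":[34,11,27,69],"q":{"a":70,"adw":16,"bw":25}},"h":{"mf":[96,14,79,6,59],"nv":[2,19],"zo":{"g":59,"gt":77,"m":95}},"s":{"g":[70,35,44],"gu":{"kmf":77,"m":59,"nxc":53,"t":48}}}
After op 13 (remove /s/gu/t): {"gfp":{"hhl":{"k":11,"p":8,"t":3},"hpb":[20,86,11,76,50],"r":[51,47,61]},"gz":{"hl":54,"ol":[69,31,22],"p":[34,11,27,69],"q":{"a":70,"adw":16,"bw":25}},"h":{"mf":[96,14,79,6,59],"nv":[2,19],"zo":{"g":59,"gt":77,"m":95}},"s":{"g":[70,35,44],"gu":{"kmf":77,"m":59,"nxc":53}}}
After op 14 (remove /gz/q/adw): {"gfp":{"hhl":{"k":11,"p":8,"t":3},"hpb":[20,86,11,76,50],"r":[51,47,61]},"gz":{"hl":54,"ol":[69,31,22],"p":[34,11,27,69],"q":{"a":70,"bw":25}},"h":{"mf":[96,14,79,6,59],"nv":[2,19],"zo":{"g":59,"gt":77,"m":95}},"s":{"g":[70,35,44],"gu":{"kmf":77,"m":59,"nxc":53}}}
After op 15 (add /m 86): {"gfp":{"hhl":{"k":11,"p":8,"t":3},"hpb":[20,86,11,76,50],"r":[51,47,61]},"gz":{"hl":54,"ol":[69,31,22],"p":[34,11,27,69],"q":{"a":70,"bw":25}},"h":{"mf":[96,14,79,6,59],"nv":[2,19],"zo":{"g":59,"gt":77,"m":95}},"m":86,"s":{"g":[70,35,44],"gu":{"kmf":77,"m":59,"nxc":53}}}
After op 16 (add /gz/p/1 24): {"gfp":{"hhl":{"k":11,"p":8,"t":3},"hpb":[20,86,11,76,50],"r":[51,47,61]},"gz":{"hl":54,"ol":[69,31,22],"p":[34,24,11,27,69],"q":{"a":70,"bw":25}},"h":{"mf":[96,14,79,6,59],"nv":[2,19],"zo":{"g":59,"gt":77,"m":95}},"m":86,"s":{"g":[70,35,44],"gu":{"kmf":77,"m":59,"nxc":53}}}
Value at /h/zo/m: 95

Answer: 95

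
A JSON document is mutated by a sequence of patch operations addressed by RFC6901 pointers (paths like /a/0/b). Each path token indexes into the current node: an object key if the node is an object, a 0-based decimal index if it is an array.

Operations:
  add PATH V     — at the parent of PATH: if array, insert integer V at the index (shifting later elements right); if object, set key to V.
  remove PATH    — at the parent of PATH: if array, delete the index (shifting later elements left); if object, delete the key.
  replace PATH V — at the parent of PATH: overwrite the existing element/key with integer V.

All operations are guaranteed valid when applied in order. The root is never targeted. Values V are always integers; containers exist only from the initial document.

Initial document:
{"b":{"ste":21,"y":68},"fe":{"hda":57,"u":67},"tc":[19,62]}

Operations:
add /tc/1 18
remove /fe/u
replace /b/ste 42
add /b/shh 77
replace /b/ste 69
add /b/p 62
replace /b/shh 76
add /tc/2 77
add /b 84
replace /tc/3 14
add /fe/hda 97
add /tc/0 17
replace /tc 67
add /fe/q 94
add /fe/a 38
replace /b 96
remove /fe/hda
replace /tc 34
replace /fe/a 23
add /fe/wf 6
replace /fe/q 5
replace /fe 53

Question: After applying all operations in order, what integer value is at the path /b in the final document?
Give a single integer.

Answer: 96

Derivation:
After op 1 (add /tc/1 18): {"b":{"ste":21,"y":68},"fe":{"hda":57,"u":67},"tc":[19,18,62]}
After op 2 (remove /fe/u): {"b":{"ste":21,"y":68},"fe":{"hda":57},"tc":[19,18,62]}
After op 3 (replace /b/ste 42): {"b":{"ste":42,"y":68},"fe":{"hda":57},"tc":[19,18,62]}
After op 4 (add /b/shh 77): {"b":{"shh":77,"ste":42,"y":68},"fe":{"hda":57},"tc":[19,18,62]}
After op 5 (replace /b/ste 69): {"b":{"shh":77,"ste":69,"y":68},"fe":{"hda":57},"tc":[19,18,62]}
After op 6 (add /b/p 62): {"b":{"p":62,"shh":77,"ste":69,"y":68},"fe":{"hda":57},"tc":[19,18,62]}
After op 7 (replace /b/shh 76): {"b":{"p":62,"shh":76,"ste":69,"y":68},"fe":{"hda":57},"tc":[19,18,62]}
After op 8 (add /tc/2 77): {"b":{"p":62,"shh":76,"ste":69,"y":68},"fe":{"hda":57},"tc":[19,18,77,62]}
After op 9 (add /b 84): {"b":84,"fe":{"hda":57},"tc":[19,18,77,62]}
After op 10 (replace /tc/3 14): {"b":84,"fe":{"hda":57},"tc":[19,18,77,14]}
After op 11 (add /fe/hda 97): {"b":84,"fe":{"hda":97},"tc":[19,18,77,14]}
After op 12 (add /tc/0 17): {"b":84,"fe":{"hda":97},"tc":[17,19,18,77,14]}
After op 13 (replace /tc 67): {"b":84,"fe":{"hda":97},"tc":67}
After op 14 (add /fe/q 94): {"b":84,"fe":{"hda":97,"q":94},"tc":67}
After op 15 (add /fe/a 38): {"b":84,"fe":{"a":38,"hda":97,"q":94},"tc":67}
After op 16 (replace /b 96): {"b":96,"fe":{"a":38,"hda":97,"q":94},"tc":67}
After op 17 (remove /fe/hda): {"b":96,"fe":{"a":38,"q":94},"tc":67}
After op 18 (replace /tc 34): {"b":96,"fe":{"a":38,"q":94},"tc":34}
After op 19 (replace /fe/a 23): {"b":96,"fe":{"a":23,"q":94},"tc":34}
After op 20 (add /fe/wf 6): {"b":96,"fe":{"a":23,"q":94,"wf":6},"tc":34}
After op 21 (replace /fe/q 5): {"b":96,"fe":{"a":23,"q":5,"wf":6},"tc":34}
After op 22 (replace /fe 53): {"b":96,"fe":53,"tc":34}
Value at /b: 96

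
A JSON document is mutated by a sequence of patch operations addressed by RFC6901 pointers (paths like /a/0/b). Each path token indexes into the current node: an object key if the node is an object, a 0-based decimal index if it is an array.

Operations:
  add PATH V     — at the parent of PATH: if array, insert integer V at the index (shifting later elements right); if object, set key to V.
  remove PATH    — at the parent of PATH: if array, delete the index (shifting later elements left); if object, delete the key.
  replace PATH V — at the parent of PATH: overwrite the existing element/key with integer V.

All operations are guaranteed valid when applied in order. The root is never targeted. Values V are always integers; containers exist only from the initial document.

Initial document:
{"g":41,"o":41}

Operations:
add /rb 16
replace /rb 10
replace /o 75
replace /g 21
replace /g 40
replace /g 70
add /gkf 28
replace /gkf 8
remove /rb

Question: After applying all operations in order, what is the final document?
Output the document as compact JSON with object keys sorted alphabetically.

Answer: {"g":70,"gkf":8,"o":75}

Derivation:
After op 1 (add /rb 16): {"g":41,"o":41,"rb":16}
After op 2 (replace /rb 10): {"g":41,"o":41,"rb":10}
After op 3 (replace /o 75): {"g":41,"o":75,"rb":10}
After op 4 (replace /g 21): {"g":21,"o":75,"rb":10}
After op 5 (replace /g 40): {"g":40,"o":75,"rb":10}
After op 6 (replace /g 70): {"g":70,"o":75,"rb":10}
After op 7 (add /gkf 28): {"g":70,"gkf":28,"o":75,"rb":10}
After op 8 (replace /gkf 8): {"g":70,"gkf":8,"o":75,"rb":10}
After op 9 (remove /rb): {"g":70,"gkf":8,"o":75}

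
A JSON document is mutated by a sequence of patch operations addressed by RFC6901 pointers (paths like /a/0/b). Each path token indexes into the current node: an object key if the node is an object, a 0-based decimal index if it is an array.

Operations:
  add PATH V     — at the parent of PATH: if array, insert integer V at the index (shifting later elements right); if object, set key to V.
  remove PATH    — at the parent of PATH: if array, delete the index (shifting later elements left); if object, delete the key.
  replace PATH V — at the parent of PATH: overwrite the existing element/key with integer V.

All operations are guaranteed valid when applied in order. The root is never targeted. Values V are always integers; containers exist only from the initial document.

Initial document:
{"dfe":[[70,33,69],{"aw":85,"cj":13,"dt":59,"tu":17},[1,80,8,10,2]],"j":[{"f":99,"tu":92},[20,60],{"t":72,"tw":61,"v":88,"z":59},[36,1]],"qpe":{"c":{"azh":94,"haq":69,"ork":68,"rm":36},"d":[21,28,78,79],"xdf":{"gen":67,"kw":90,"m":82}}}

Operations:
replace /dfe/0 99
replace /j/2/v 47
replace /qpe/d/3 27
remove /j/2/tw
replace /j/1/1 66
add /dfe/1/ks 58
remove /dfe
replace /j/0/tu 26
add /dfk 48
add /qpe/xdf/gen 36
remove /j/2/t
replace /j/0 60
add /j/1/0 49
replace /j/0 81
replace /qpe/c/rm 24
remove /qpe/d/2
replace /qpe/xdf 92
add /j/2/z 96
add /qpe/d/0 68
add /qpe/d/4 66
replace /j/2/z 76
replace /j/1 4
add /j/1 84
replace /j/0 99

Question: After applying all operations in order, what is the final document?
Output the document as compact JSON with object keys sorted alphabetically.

After op 1 (replace /dfe/0 99): {"dfe":[99,{"aw":85,"cj":13,"dt":59,"tu":17},[1,80,8,10,2]],"j":[{"f":99,"tu":92},[20,60],{"t":72,"tw":61,"v":88,"z":59},[36,1]],"qpe":{"c":{"azh":94,"haq":69,"ork":68,"rm":36},"d":[21,28,78,79],"xdf":{"gen":67,"kw":90,"m":82}}}
After op 2 (replace /j/2/v 47): {"dfe":[99,{"aw":85,"cj":13,"dt":59,"tu":17},[1,80,8,10,2]],"j":[{"f":99,"tu":92},[20,60],{"t":72,"tw":61,"v":47,"z":59},[36,1]],"qpe":{"c":{"azh":94,"haq":69,"ork":68,"rm":36},"d":[21,28,78,79],"xdf":{"gen":67,"kw":90,"m":82}}}
After op 3 (replace /qpe/d/3 27): {"dfe":[99,{"aw":85,"cj":13,"dt":59,"tu":17},[1,80,8,10,2]],"j":[{"f":99,"tu":92},[20,60],{"t":72,"tw":61,"v":47,"z":59},[36,1]],"qpe":{"c":{"azh":94,"haq":69,"ork":68,"rm":36},"d":[21,28,78,27],"xdf":{"gen":67,"kw":90,"m":82}}}
After op 4 (remove /j/2/tw): {"dfe":[99,{"aw":85,"cj":13,"dt":59,"tu":17},[1,80,8,10,2]],"j":[{"f":99,"tu":92},[20,60],{"t":72,"v":47,"z":59},[36,1]],"qpe":{"c":{"azh":94,"haq":69,"ork":68,"rm":36},"d":[21,28,78,27],"xdf":{"gen":67,"kw":90,"m":82}}}
After op 5 (replace /j/1/1 66): {"dfe":[99,{"aw":85,"cj":13,"dt":59,"tu":17},[1,80,8,10,2]],"j":[{"f":99,"tu":92},[20,66],{"t":72,"v":47,"z":59},[36,1]],"qpe":{"c":{"azh":94,"haq":69,"ork":68,"rm":36},"d":[21,28,78,27],"xdf":{"gen":67,"kw":90,"m":82}}}
After op 6 (add /dfe/1/ks 58): {"dfe":[99,{"aw":85,"cj":13,"dt":59,"ks":58,"tu":17},[1,80,8,10,2]],"j":[{"f":99,"tu":92},[20,66],{"t":72,"v":47,"z":59},[36,1]],"qpe":{"c":{"azh":94,"haq":69,"ork":68,"rm":36},"d":[21,28,78,27],"xdf":{"gen":67,"kw":90,"m":82}}}
After op 7 (remove /dfe): {"j":[{"f":99,"tu":92},[20,66],{"t":72,"v":47,"z":59},[36,1]],"qpe":{"c":{"azh":94,"haq":69,"ork":68,"rm":36},"d":[21,28,78,27],"xdf":{"gen":67,"kw":90,"m":82}}}
After op 8 (replace /j/0/tu 26): {"j":[{"f":99,"tu":26},[20,66],{"t":72,"v":47,"z":59},[36,1]],"qpe":{"c":{"azh":94,"haq":69,"ork":68,"rm":36},"d":[21,28,78,27],"xdf":{"gen":67,"kw":90,"m":82}}}
After op 9 (add /dfk 48): {"dfk":48,"j":[{"f":99,"tu":26},[20,66],{"t":72,"v":47,"z":59},[36,1]],"qpe":{"c":{"azh":94,"haq":69,"ork":68,"rm":36},"d":[21,28,78,27],"xdf":{"gen":67,"kw":90,"m":82}}}
After op 10 (add /qpe/xdf/gen 36): {"dfk":48,"j":[{"f":99,"tu":26},[20,66],{"t":72,"v":47,"z":59},[36,1]],"qpe":{"c":{"azh":94,"haq":69,"ork":68,"rm":36},"d":[21,28,78,27],"xdf":{"gen":36,"kw":90,"m":82}}}
After op 11 (remove /j/2/t): {"dfk":48,"j":[{"f":99,"tu":26},[20,66],{"v":47,"z":59},[36,1]],"qpe":{"c":{"azh":94,"haq":69,"ork":68,"rm":36},"d":[21,28,78,27],"xdf":{"gen":36,"kw":90,"m":82}}}
After op 12 (replace /j/0 60): {"dfk":48,"j":[60,[20,66],{"v":47,"z":59},[36,1]],"qpe":{"c":{"azh":94,"haq":69,"ork":68,"rm":36},"d":[21,28,78,27],"xdf":{"gen":36,"kw":90,"m":82}}}
After op 13 (add /j/1/0 49): {"dfk":48,"j":[60,[49,20,66],{"v":47,"z":59},[36,1]],"qpe":{"c":{"azh":94,"haq":69,"ork":68,"rm":36},"d":[21,28,78,27],"xdf":{"gen":36,"kw":90,"m":82}}}
After op 14 (replace /j/0 81): {"dfk":48,"j":[81,[49,20,66],{"v":47,"z":59},[36,1]],"qpe":{"c":{"azh":94,"haq":69,"ork":68,"rm":36},"d":[21,28,78,27],"xdf":{"gen":36,"kw":90,"m":82}}}
After op 15 (replace /qpe/c/rm 24): {"dfk":48,"j":[81,[49,20,66],{"v":47,"z":59},[36,1]],"qpe":{"c":{"azh":94,"haq":69,"ork":68,"rm":24},"d":[21,28,78,27],"xdf":{"gen":36,"kw":90,"m":82}}}
After op 16 (remove /qpe/d/2): {"dfk":48,"j":[81,[49,20,66],{"v":47,"z":59},[36,1]],"qpe":{"c":{"azh":94,"haq":69,"ork":68,"rm":24},"d":[21,28,27],"xdf":{"gen":36,"kw":90,"m":82}}}
After op 17 (replace /qpe/xdf 92): {"dfk":48,"j":[81,[49,20,66],{"v":47,"z":59},[36,1]],"qpe":{"c":{"azh":94,"haq":69,"ork":68,"rm":24},"d":[21,28,27],"xdf":92}}
After op 18 (add /j/2/z 96): {"dfk":48,"j":[81,[49,20,66],{"v":47,"z":96},[36,1]],"qpe":{"c":{"azh":94,"haq":69,"ork":68,"rm":24},"d":[21,28,27],"xdf":92}}
After op 19 (add /qpe/d/0 68): {"dfk":48,"j":[81,[49,20,66],{"v":47,"z":96},[36,1]],"qpe":{"c":{"azh":94,"haq":69,"ork":68,"rm":24},"d":[68,21,28,27],"xdf":92}}
After op 20 (add /qpe/d/4 66): {"dfk":48,"j":[81,[49,20,66],{"v":47,"z":96},[36,1]],"qpe":{"c":{"azh":94,"haq":69,"ork":68,"rm":24},"d":[68,21,28,27,66],"xdf":92}}
After op 21 (replace /j/2/z 76): {"dfk":48,"j":[81,[49,20,66],{"v":47,"z":76},[36,1]],"qpe":{"c":{"azh":94,"haq":69,"ork":68,"rm":24},"d":[68,21,28,27,66],"xdf":92}}
After op 22 (replace /j/1 4): {"dfk":48,"j":[81,4,{"v":47,"z":76},[36,1]],"qpe":{"c":{"azh":94,"haq":69,"ork":68,"rm":24},"d":[68,21,28,27,66],"xdf":92}}
After op 23 (add /j/1 84): {"dfk":48,"j":[81,84,4,{"v":47,"z":76},[36,1]],"qpe":{"c":{"azh":94,"haq":69,"ork":68,"rm":24},"d":[68,21,28,27,66],"xdf":92}}
After op 24 (replace /j/0 99): {"dfk":48,"j":[99,84,4,{"v":47,"z":76},[36,1]],"qpe":{"c":{"azh":94,"haq":69,"ork":68,"rm":24},"d":[68,21,28,27,66],"xdf":92}}

Answer: {"dfk":48,"j":[99,84,4,{"v":47,"z":76},[36,1]],"qpe":{"c":{"azh":94,"haq":69,"ork":68,"rm":24},"d":[68,21,28,27,66],"xdf":92}}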